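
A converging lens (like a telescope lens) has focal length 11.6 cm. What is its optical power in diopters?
P = 1/f = 8.621 D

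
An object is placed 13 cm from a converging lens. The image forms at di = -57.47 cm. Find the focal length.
1/f = 1/do + 1/di → f = 16.8 cm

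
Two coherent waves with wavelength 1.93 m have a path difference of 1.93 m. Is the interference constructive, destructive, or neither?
constructive — path difference = 1λ, a whole number of wavelengths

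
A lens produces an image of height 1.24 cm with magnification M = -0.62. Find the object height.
ho = |hi|/|M| = 2 cm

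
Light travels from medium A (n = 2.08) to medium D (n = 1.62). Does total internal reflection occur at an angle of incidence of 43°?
θc = arcsin(n₂/n₁) = 51.16°; 43° < θc, so no — the ray refracts.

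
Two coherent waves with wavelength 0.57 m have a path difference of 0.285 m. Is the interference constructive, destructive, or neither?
destructive — path difference = 0.5λ, an odd multiple of λ/2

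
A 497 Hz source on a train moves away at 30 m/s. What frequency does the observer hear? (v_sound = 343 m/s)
f_obs = f·v/(v + v_s) = 457 Hz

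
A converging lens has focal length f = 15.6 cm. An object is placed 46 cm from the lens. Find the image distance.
1/di = 1/f − 1/do → di = 23.61 cm (real image)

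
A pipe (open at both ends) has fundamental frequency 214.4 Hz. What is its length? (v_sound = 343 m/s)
L = v/(2f₁) = 0.7999 m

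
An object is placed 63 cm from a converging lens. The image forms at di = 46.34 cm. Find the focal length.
1/f = 1/do + 1/di → f = 26.7 cm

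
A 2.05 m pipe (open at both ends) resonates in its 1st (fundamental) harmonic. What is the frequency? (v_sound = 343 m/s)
fₙ = nv/(2L) = 83.66 Hz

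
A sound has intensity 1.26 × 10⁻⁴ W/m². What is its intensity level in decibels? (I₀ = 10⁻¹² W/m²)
β = 10·log₁₀(I/I₀) = 81 dB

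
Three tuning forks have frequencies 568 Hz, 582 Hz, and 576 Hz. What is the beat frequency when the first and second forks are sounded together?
14 Hz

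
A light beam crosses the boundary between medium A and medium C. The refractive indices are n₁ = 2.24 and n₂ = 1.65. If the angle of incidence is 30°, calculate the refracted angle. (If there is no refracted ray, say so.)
sin θ₂ = (n₁/n₂)·sin θ₁ = 0.6788 → θ₂ = 42.75°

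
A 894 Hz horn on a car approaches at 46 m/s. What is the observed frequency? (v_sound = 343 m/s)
f_obs = f·v/(v − v_s) = 1032 Hz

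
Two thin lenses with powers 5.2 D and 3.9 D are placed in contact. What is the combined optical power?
P_total = P₁ + P₂ = 9.1 D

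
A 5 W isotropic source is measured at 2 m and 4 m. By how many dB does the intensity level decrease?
Δβ = 20·log₁₀(r₂/r₁) = 6.021 dB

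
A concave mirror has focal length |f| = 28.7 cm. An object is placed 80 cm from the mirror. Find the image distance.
f = +28.7 cm (concave); 1/di = 1/f − 1/do → di = 44.76 cm (real image, in front of mirror)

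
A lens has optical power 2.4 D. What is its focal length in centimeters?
f = 1/P = 41.67 cm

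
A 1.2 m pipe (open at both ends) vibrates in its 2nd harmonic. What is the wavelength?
λₙ = 2L/n = 1.2 m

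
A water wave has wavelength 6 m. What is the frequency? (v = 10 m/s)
f = v/λ = 1.667 Hz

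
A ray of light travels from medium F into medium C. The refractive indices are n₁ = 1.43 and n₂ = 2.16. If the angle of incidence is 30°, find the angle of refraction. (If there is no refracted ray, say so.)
sin θ₂ = (n₁/n₂)·sin θ₁ = 0.331 → θ₂ = 19.33°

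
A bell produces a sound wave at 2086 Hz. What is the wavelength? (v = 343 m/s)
λ = v/f = 0.1644 m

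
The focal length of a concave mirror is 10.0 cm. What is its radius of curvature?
R = 2|f| = 20 cm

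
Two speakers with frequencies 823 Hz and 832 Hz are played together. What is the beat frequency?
9 Hz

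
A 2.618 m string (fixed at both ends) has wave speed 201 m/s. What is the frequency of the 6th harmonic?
fₙ = nv/(2L) = 230.3 Hz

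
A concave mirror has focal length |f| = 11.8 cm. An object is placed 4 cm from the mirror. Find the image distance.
f = +11.8 cm (concave); 1/di = 1/f − 1/do → di = -6.051 cm (virtual image, behind mirror)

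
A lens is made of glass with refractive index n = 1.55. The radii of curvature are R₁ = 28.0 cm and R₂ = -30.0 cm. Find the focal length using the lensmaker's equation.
1/f = (n − 1)(1/R₁ − 1/R₂) → f = 26.33 cm (converging lens)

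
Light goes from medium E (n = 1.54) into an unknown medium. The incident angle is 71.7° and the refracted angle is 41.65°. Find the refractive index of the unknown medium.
n₂ = n₁·sin θ₁ / sin θ₂ = 2.2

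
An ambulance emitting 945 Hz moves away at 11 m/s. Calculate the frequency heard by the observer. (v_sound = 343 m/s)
f_obs = f·v/(v + v_s) = 915.6 Hz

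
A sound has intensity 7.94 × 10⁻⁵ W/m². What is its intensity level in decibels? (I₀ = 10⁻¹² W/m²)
β = 10·log₁₀(I/I₀) = 79 dB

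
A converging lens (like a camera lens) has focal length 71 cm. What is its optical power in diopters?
P = 1/f = 1.408 D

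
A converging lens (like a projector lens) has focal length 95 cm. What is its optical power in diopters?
P = 1/f = 1.053 D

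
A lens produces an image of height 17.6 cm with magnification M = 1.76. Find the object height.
ho = |hi|/|M| = 10 cm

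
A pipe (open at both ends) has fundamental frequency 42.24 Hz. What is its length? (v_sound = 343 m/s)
L = v/(2f₁) = 4.06 m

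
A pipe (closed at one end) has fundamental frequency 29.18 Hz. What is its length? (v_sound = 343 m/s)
L = v/(4f₁) = 2.939 m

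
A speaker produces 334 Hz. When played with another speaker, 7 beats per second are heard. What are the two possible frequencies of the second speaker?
f₂ = 334 ± 7 Hz → 341 Hz or 327 Hz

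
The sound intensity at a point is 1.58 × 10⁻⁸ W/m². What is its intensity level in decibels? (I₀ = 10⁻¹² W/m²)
β = 10·log₁₀(I/I₀) = 41.99 dB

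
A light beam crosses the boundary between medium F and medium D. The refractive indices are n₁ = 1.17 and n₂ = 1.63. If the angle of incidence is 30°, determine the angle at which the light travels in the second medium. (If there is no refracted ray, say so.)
sin θ₂ = (n₁/n₂)·sin θ₁ = 0.3589 → θ₂ = 21.03°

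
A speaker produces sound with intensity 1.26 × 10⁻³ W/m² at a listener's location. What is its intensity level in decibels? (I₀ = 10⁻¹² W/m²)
β = 10·log₁₀(I/I₀) = 91 dB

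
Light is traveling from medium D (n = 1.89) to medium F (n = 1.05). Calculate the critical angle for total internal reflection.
θc = arcsin(n₂/n₁) = 33.75°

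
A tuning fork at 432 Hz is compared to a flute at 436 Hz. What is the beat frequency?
4 Hz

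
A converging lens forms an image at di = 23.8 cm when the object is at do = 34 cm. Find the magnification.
M = −di/do = -0.7 (inverted image)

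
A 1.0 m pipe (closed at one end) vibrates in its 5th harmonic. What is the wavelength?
λₙ = 4L/n = 0.8 m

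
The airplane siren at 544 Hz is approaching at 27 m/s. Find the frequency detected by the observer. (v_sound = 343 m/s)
f_obs = f·v/(v − v_s) = 590.5 Hz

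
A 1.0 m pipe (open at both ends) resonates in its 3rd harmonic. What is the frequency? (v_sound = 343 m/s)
fₙ = nv/(2L) = 514.5 Hz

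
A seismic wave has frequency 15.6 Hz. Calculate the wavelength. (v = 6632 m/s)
λ = v/f = 425.1 m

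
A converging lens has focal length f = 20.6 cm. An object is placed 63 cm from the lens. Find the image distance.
1/di = 1/f − 1/do → di = 30.61 cm (real image)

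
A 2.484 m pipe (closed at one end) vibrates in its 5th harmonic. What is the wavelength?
λₙ = 4L/n = 1.987 m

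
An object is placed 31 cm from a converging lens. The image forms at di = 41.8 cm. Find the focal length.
1/f = 1/do + 1/di → f = 17.8 cm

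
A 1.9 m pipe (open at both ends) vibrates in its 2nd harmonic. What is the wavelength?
λₙ = 2L/n = 1.9 m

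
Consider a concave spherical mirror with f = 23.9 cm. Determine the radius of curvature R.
R = 2|f| = 47.8 cm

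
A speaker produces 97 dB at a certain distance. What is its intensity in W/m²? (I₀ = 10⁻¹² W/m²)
I = I₀·10^(β/10) = 5.01 × 10⁻³ W/m²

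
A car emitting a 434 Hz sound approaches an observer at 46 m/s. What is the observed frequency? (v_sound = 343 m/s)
f_obs = f·v/(v − v_s) = 501.2 Hz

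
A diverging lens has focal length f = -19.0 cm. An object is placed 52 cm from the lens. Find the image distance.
1/di = 1/f − 1/do → di = -13.92 cm (virtual image)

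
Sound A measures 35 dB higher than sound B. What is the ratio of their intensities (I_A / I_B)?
I_A/I_B = 10^(Δβ/10) = 3162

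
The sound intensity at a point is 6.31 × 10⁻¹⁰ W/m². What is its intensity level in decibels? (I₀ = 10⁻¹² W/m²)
β = 10·log₁₀(I/I₀) = 28 dB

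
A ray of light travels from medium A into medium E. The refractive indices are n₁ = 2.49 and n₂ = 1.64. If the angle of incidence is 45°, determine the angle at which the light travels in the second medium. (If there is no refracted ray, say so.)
sin θ₂ = (n₁/n₂)·sin θ₁ = 1.074 > 1, so there is no refracted ray — the light undergoes total internal reflection.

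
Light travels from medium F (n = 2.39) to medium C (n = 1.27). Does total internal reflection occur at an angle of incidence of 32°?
θc = arcsin(n₂/n₁) = 32.1°; 32° < θc, so no — the ray refracts.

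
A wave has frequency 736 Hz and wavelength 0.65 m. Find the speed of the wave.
v = fλ = 478.4 m/s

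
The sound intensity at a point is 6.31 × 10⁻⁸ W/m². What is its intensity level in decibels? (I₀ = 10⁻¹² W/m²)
β = 10·log₁₀(I/I₀) = 48 dB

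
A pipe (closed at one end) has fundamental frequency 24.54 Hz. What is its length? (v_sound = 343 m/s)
L = v/(4f₁) = 3.494 m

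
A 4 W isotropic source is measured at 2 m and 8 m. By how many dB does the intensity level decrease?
Δβ = 20·log₁₀(r₂/r₁) = 12.04 dB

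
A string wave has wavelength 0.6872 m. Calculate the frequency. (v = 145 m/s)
f = v/λ = 211 Hz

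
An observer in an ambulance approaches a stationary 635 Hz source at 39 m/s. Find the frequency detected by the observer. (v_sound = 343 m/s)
f_obs = f·(v + v_o)/v = 707.2 Hz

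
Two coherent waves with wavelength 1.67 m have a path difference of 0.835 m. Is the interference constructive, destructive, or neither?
destructive — path difference = 0.5λ, an odd multiple of λ/2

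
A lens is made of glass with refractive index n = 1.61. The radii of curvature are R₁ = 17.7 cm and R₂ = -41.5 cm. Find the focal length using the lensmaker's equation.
1/f = (n − 1)(1/R₁ − 1/R₂) → f = 20.34 cm (converging lens)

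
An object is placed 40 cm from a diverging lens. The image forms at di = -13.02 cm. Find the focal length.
1/f = 1/do + 1/di → f = -19.3 cm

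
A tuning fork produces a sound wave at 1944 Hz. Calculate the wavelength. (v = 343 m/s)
λ = v/f = 0.1764 m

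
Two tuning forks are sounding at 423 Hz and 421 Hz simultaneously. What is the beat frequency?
2 Hz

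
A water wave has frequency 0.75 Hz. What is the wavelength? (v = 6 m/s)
λ = v/f = 8 m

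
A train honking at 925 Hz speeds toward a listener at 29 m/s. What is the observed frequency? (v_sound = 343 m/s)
f_obs = f·v/(v − v_s) = 1010 Hz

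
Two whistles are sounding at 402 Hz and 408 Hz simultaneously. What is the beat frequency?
6 Hz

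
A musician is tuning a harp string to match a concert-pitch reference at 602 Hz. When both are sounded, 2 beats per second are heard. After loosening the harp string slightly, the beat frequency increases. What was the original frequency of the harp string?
600 Hz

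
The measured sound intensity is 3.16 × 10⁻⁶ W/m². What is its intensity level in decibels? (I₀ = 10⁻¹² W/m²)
β = 10·log₁₀(I/I₀) = 65 dB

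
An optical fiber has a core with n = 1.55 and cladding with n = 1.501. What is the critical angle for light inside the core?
θc = arcsin(n_cladding/n_core) = 75.55°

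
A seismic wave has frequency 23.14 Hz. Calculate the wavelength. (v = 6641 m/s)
λ = v/f = 287 m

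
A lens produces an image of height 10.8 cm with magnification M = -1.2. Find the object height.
ho = |hi|/|M| = 9 cm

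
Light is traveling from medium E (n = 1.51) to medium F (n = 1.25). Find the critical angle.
θc = arcsin(n₂/n₁) = 55.87°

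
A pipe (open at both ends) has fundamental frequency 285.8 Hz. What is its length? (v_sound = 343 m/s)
L = v/(2f₁) = 0.6001 m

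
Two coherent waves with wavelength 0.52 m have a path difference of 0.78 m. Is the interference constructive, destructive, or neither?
destructive — path difference = 1.5λ, an odd multiple of λ/2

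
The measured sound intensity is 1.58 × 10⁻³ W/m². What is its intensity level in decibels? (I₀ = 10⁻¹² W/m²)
β = 10·log₁₀(I/I₀) = 91.99 dB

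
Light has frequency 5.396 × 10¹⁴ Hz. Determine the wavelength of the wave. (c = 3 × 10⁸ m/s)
λ = c/f = 556 nm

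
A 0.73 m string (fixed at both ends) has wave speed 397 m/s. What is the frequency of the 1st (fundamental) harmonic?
fₙ = nv/(2L) = 271.9 Hz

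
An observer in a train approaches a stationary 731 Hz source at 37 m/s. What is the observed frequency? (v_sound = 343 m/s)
f_obs = f·(v + v_o)/v = 809.9 Hz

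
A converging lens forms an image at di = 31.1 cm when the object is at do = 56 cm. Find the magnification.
M = −di/do = -0.5554 (inverted image)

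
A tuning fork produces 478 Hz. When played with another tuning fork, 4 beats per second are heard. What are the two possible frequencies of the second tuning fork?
f₂ = 478 ± 4 Hz → 482 Hz or 474 Hz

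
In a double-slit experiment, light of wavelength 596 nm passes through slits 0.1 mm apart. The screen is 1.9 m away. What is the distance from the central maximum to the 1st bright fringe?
y = mλL/d = 11.32 mm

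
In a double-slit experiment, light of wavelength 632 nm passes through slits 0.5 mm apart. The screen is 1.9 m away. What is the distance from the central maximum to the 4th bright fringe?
y = mλL/d = 9.606 mm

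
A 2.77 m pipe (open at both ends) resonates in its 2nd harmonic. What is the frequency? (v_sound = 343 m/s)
fₙ = nv/(2L) = 123.8 Hz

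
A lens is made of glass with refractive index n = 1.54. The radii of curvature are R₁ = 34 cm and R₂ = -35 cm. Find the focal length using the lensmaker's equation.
1/f = (n − 1)(1/R₁ − 1/R₂) → f = 31.94 cm (converging lens)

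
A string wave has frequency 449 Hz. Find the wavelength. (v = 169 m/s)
λ = v/f = 0.3764 m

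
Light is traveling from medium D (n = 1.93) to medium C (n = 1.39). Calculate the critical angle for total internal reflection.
θc = arcsin(n₂/n₁) = 46.07°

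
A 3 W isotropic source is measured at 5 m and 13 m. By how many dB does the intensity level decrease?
Δβ = 20·log₁₀(r₂/r₁) = 8.299 dB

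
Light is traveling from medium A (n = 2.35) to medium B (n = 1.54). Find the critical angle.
θc = arcsin(n₂/n₁) = 40.94°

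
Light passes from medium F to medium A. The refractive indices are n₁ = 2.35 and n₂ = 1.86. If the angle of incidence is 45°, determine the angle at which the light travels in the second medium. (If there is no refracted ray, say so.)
sin θ₂ = (n₁/n₂)·sin θ₁ = 0.8934 → θ₂ = 63.3°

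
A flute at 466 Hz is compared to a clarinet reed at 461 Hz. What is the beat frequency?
5 Hz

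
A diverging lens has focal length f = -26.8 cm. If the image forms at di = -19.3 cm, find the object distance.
1/do = 1/f − 1/di → do = 68.97 cm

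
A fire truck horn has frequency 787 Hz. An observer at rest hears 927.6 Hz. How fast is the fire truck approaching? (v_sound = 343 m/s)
v_s = v·(1 − f/f_obs) = 51.99 m/s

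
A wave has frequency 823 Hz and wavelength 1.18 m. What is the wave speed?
v = fλ = 971.1 m/s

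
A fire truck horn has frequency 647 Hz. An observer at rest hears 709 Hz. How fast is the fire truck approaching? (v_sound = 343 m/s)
v_s = v·(1 − f/f_obs) = 29.99 m/s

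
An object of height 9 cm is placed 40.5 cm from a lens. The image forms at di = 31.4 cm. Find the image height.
hi = (-di/do) × ho = -6.978 cm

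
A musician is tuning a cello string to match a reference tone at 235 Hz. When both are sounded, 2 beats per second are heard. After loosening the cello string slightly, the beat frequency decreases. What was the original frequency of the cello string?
237 Hz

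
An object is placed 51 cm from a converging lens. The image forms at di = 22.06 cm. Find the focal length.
1/f = 1/do + 1/di → f = 15.4 cm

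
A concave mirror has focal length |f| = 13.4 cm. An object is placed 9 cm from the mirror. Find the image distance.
f = +13.4 cm (concave); 1/di = 1/f − 1/do → di = -27.41 cm (virtual image, behind mirror)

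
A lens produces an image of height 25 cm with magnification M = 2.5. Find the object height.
ho = |hi|/|M| = 10 cm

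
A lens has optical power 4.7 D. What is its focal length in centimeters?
f = 1/P = 21.28 cm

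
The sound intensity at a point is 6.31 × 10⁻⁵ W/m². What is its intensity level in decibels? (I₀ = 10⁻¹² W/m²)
β = 10·log₁₀(I/I₀) = 78 dB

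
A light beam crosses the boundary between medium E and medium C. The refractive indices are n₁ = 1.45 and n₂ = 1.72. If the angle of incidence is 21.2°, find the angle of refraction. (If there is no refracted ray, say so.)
sin θ₂ = (n₁/n₂)·sin θ₁ = 0.3049 → θ₂ = 17.75°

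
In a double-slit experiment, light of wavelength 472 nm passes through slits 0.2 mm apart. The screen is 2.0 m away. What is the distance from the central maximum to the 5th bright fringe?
y = mλL/d = 23.6 mm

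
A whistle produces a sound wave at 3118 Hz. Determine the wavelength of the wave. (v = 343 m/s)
λ = v/f = 0.11 m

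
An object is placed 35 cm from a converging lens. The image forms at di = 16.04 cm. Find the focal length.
1/f = 1/do + 1/di → f = 11 cm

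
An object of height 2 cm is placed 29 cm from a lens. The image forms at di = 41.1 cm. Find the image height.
hi = (-di/do) × ho = -2.834 cm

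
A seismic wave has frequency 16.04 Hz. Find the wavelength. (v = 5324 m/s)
λ = v/f = 331.9 m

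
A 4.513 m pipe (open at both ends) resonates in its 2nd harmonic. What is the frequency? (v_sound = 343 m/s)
fₙ = nv/(2L) = 76 Hz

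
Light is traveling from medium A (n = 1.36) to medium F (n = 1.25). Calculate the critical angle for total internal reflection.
θc = arcsin(n₂/n₁) = 66.8°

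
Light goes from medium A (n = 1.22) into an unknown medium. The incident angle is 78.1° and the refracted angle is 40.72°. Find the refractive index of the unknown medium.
n₂ = n₁·sin θ₁ / sin θ₂ = 1.83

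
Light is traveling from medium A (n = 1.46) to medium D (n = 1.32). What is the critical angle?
θc = arcsin(n₂/n₁) = 64.7°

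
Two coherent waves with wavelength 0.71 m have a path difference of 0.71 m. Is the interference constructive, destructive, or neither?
constructive — path difference = 1λ, a whole number of wavelengths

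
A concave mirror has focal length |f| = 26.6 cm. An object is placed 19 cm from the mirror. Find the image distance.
f = +26.6 cm (concave); 1/di = 1/f − 1/do → di = -66.5 cm (virtual image, behind mirror)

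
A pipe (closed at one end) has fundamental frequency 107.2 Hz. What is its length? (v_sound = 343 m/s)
L = v/(4f₁) = 0.7999 m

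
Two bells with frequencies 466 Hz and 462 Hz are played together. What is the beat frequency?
4 Hz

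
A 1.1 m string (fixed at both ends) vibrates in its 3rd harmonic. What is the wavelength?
λₙ = 2L/n = 0.7333 m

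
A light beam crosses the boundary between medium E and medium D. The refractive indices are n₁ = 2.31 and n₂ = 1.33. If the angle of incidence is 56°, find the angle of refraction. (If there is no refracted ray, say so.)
sin θ₂ = (n₁/n₂)·sin θ₁ = 1.44 > 1, so there is no refracted ray — the light undergoes total internal reflection.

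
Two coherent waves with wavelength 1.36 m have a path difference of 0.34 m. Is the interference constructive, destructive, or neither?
neither (partial) — path difference = 0.25λ, neither a whole number of wavelengths nor an odd multiple of λ/2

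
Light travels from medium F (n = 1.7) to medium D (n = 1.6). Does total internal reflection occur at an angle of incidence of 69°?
θc = arcsin(n₂/n₁) = 70.25°; 69° < θc, so no — the ray refracts.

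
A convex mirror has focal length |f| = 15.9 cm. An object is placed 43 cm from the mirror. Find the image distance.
f = −15.9 cm (convex); 1/di = 1/f − 1/do → di = -11.61 cm (virtual image, behind mirror)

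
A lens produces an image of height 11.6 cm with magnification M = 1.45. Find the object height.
ho = |hi|/|M| = 8 cm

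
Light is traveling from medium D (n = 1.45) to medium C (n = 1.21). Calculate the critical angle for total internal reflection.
θc = arcsin(n₂/n₁) = 56.56°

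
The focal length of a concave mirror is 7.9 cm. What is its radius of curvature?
R = 2|f| = 15.8 cm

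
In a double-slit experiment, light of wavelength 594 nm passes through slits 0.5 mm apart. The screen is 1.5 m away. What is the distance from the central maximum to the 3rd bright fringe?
y = mλL/d = 5.346 mm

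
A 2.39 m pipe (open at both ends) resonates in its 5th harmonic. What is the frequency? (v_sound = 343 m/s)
fₙ = nv/(2L) = 358.8 Hz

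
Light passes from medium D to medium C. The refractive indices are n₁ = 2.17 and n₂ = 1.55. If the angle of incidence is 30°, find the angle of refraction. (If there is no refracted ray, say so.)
sin θ₂ = (n₁/n₂)·sin θ₁ = 0.7 → θ₂ = 44.43°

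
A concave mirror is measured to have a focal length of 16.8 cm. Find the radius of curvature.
R = 2|f| = 33.6 cm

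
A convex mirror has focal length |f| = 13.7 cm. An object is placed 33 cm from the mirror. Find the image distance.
f = −13.7 cm (convex); 1/di = 1/f − 1/do → di = -9.681 cm (virtual image, behind mirror)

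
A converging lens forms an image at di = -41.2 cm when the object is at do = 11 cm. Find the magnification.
M = −di/do = 3.745 (upright image)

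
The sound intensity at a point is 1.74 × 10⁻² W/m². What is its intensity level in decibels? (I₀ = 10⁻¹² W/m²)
β = 10·log₁₀(I/I₀) = 102.4 dB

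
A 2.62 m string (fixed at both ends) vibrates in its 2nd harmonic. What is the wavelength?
λₙ = 2L/n = 2.62 m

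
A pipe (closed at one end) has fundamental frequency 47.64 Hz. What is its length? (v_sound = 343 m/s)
L = v/(4f₁) = 1.8 m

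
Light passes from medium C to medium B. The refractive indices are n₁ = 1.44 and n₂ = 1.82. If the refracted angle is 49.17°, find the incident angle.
sin θ₁ = (n₂/n₁)·sin θ₂ → θ₁ = 73°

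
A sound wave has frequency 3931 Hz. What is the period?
T = 1/f = 2.544 × 10⁻⁴ s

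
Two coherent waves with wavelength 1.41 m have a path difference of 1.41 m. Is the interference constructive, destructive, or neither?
constructive — path difference = 1λ, a whole number of wavelengths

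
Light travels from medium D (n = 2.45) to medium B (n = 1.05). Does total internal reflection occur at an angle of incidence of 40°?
θc = arcsin(n₂/n₁) = 25.38°; 40° > θc, so yes — total internal reflection.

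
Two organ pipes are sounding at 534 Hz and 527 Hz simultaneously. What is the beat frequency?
7 Hz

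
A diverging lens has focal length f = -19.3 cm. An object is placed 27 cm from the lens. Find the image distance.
1/di = 1/f − 1/do → di = -11.25 cm (virtual image)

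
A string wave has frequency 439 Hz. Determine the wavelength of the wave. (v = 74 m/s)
λ = v/f = 0.1686 m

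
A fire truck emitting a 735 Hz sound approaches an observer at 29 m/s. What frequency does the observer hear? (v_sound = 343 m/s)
f_obs = f·v/(v − v_s) = 802.9 Hz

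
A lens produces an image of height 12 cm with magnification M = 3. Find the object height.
ho = |hi|/|M| = 4 cm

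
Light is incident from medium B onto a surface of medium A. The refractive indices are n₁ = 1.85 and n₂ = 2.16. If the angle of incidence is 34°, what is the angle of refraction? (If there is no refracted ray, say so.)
sin θ₂ = (n₁/n₂)·sin θ₁ = 0.4789 → θ₂ = 28.62°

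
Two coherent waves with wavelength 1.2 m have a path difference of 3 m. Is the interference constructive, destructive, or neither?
destructive — path difference = 2.5λ, an odd multiple of λ/2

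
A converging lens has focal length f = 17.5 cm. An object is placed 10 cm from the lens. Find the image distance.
1/di = 1/f − 1/do → di = -23.33 cm (virtual image)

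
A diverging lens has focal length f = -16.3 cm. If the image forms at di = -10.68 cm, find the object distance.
1/do = 1/f − 1/di → do = 30.98 cm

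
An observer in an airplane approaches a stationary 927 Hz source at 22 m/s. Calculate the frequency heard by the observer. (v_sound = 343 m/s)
f_obs = f·(v + v_o)/v = 986.5 Hz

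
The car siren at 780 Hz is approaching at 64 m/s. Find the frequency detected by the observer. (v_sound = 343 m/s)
f_obs = f·v/(v − v_s) = 958.9 Hz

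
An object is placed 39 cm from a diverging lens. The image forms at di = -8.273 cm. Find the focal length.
1/f = 1/do + 1/di → f = -10.5 cm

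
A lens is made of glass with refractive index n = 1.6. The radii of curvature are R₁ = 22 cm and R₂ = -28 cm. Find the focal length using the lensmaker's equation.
1/f = (n − 1)(1/R₁ − 1/R₂) → f = 20.53 cm (converging lens)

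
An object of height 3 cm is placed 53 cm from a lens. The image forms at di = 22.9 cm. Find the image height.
hi = (-di/do) × ho = -1.296 cm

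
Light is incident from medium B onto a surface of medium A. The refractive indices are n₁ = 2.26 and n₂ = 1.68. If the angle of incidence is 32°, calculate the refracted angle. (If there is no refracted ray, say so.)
sin θ₂ = (n₁/n₂)·sin θ₁ = 0.7129 → θ₂ = 45.47°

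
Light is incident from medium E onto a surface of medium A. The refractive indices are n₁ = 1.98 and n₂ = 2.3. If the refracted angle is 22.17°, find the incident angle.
sin θ₁ = (n₂/n₁)·sin θ₂ → θ₁ = 26°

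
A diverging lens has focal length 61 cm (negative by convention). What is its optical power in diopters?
P = 1/f = -1.639 D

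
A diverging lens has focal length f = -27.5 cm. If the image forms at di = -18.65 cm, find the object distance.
1/do = 1/f − 1/di → do = 57.95 cm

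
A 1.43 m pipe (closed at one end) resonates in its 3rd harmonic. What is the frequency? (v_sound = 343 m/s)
fₙ = nv/(4L) = 179.9 Hz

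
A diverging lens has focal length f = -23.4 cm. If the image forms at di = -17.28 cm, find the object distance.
1/do = 1/f − 1/di → do = 66.07 cm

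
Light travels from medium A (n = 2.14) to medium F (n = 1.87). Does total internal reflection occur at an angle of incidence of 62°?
θc = arcsin(n₂/n₁) = 60.91°; 62° > θc, so yes — total internal reflection.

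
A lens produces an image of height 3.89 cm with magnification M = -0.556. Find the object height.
ho = |hi|/|M| = 6.996 cm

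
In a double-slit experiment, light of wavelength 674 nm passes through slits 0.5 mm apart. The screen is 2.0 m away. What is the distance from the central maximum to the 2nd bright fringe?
y = mλL/d = 5.392 mm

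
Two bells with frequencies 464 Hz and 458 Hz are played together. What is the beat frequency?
6 Hz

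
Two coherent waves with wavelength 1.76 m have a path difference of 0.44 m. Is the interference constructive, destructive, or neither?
neither (partial) — path difference = 0.25λ, neither a whole number of wavelengths nor an odd multiple of λ/2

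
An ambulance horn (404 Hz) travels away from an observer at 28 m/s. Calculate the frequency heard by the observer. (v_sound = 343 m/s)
f_obs = f·v/(v + v_s) = 373.5 Hz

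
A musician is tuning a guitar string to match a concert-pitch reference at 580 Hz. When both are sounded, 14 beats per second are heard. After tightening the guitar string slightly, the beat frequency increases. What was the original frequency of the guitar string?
594 Hz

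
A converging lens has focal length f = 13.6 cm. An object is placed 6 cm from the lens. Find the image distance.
1/di = 1/f − 1/do → di = -10.74 cm (virtual image)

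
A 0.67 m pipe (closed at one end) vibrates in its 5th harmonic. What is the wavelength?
λₙ = 4L/n = 0.536 m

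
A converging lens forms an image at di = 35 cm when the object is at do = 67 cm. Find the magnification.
M = −di/do = -0.5224 (inverted image)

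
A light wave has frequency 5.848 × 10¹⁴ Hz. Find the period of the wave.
T = 1/f = 1.710 × 10⁻¹⁵ s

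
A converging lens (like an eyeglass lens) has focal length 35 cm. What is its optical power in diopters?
P = 1/f = 2.857 D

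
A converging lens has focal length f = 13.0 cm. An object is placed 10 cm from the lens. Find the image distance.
1/di = 1/f − 1/do → di = -43.33 cm (virtual image)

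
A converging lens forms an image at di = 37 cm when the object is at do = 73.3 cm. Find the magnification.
M = −di/do = -0.5048 (inverted image)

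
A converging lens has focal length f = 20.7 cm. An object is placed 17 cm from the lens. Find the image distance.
1/di = 1/f − 1/do → di = -95.11 cm (virtual image)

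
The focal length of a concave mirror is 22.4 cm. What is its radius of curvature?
R = 2|f| = 44.8 cm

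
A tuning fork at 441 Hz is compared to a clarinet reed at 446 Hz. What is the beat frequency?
5 Hz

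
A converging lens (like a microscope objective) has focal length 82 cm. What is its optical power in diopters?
P = 1/f = 1.22 D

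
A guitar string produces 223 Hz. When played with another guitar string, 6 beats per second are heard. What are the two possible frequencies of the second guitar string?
f₂ = 223 ± 6 Hz → 229 Hz or 217 Hz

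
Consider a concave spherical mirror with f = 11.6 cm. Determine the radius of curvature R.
R = 2|f| = 23.2 cm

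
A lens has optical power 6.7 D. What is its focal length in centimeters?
f = 1/P = 14.93 cm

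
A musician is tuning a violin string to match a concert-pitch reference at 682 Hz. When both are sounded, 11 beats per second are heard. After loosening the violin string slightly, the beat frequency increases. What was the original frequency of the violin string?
671 Hz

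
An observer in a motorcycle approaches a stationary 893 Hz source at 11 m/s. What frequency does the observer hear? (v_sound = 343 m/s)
f_obs = f·(v + v_o)/v = 921.6 Hz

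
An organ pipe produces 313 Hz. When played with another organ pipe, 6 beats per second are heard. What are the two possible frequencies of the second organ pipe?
f₂ = 313 ± 6 Hz → 319 Hz or 307 Hz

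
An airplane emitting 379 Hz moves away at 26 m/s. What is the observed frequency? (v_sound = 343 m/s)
f_obs = f·v/(v + v_s) = 352.3 Hz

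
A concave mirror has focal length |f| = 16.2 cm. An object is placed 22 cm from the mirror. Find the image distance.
f = +16.2 cm (concave); 1/di = 1/f − 1/do → di = 61.45 cm (real image, in front of mirror)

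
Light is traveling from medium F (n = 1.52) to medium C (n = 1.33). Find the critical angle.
θc = arcsin(n₂/n₁) = 61.04°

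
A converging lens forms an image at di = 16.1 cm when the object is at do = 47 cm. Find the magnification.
M = −di/do = -0.3426 (inverted image)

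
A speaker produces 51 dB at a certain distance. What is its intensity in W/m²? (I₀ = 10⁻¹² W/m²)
I = I₀·10^(β/10) = 1.26 × 10⁻⁷ W/m²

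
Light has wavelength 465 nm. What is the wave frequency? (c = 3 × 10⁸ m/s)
f = c/λ = 6.452 × 10¹⁴ Hz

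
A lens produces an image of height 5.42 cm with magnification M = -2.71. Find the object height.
ho = |hi|/|M| = 2 cm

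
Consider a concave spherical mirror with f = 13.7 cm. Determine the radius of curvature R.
R = 2|f| = 27.4 cm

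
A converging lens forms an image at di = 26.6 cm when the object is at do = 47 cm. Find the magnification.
M = −di/do = -0.566 (inverted image)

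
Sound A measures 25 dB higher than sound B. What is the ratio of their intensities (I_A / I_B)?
I_A/I_B = 10^(Δβ/10) = 316.2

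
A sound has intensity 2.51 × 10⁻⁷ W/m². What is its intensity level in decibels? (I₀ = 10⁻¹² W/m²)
β = 10·log₁₀(I/I₀) = 54 dB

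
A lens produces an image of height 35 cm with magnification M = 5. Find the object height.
ho = |hi|/|M| = 7 cm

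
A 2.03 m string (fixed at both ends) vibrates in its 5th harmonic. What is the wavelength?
λₙ = 2L/n = 0.812 m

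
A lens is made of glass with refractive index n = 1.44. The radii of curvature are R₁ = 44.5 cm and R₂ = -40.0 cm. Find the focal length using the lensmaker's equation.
1/f = (n − 1)(1/R₁ − 1/R₂) → f = 47.88 cm (converging lens)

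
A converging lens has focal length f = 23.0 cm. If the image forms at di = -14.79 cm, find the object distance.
1/do = 1/f − 1/di → do = 9.002 cm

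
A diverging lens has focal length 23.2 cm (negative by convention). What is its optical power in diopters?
P = 1/f = -4.31 D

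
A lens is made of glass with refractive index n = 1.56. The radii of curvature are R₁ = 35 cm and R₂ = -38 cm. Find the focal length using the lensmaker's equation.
1/f = (n − 1)(1/R₁ − 1/R₂) → f = 32.53 cm (converging lens)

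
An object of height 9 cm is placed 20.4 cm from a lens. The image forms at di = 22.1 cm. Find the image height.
hi = (-di/do) × ho = -9.75 cm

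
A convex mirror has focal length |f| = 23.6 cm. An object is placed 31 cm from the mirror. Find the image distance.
f = −23.6 cm (convex); 1/di = 1/f − 1/do → di = -13.4 cm (virtual image, behind mirror)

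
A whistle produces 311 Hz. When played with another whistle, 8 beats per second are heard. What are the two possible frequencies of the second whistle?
f₂ = 311 ± 8 Hz → 319 Hz or 303 Hz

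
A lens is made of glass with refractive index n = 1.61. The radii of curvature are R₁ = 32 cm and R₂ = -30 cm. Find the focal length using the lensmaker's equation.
1/f = (n − 1)(1/R₁ − 1/R₂) → f = 25.38 cm (converging lens)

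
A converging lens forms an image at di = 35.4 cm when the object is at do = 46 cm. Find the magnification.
M = −di/do = -0.7696 (inverted image)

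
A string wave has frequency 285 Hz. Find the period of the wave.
T = 1/f = 0.003509 s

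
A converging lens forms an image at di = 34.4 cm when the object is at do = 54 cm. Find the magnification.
M = −di/do = -0.637 (inverted image)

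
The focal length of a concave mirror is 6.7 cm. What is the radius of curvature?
R = 2|f| = 13.4 cm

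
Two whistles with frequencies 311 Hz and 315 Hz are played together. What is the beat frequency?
4 Hz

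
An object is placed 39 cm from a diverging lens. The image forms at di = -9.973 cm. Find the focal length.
1/f = 1/do + 1/di → f = -13.4 cm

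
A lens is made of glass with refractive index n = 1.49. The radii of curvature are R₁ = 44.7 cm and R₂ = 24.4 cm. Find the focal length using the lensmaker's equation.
1/f = (n − 1)(1/R₁ − 1/R₂) → f = -109.6 cm (diverging lens)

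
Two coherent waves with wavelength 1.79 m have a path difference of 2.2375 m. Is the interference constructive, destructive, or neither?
neither (partial) — path difference = 1.25λ, neither a whole number of wavelengths nor an odd multiple of λ/2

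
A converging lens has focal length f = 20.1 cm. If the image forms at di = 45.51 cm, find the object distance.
1/do = 1/f − 1/di → do = 36 cm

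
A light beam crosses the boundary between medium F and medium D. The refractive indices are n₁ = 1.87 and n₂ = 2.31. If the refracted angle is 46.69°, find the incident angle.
sin θ₁ = (n₂/n₁)·sin θ₂ → θ₁ = 64.01°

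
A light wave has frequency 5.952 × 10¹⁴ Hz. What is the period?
T = 1/f = 1.680 × 10⁻¹⁵ s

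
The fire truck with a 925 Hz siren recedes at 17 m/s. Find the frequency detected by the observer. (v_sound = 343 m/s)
f_obs = f·v/(v + v_s) = 881.3 Hz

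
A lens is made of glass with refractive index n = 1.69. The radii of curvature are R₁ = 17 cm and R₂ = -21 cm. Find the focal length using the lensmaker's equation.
1/f = (n − 1)(1/R₁ − 1/R₂) → f = 13.62 cm (converging lens)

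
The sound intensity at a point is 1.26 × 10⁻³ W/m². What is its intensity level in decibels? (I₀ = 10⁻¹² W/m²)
β = 10·log₁₀(I/I₀) = 91 dB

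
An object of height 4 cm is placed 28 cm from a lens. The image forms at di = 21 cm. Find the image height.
hi = (-di/do) × ho = -3 cm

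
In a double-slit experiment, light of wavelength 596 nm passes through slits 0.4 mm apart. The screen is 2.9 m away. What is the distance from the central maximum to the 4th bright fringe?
y = mλL/d = 17.28 mm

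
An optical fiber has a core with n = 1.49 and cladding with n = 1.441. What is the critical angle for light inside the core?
θc = arcsin(n_cladding/n_core) = 75.27°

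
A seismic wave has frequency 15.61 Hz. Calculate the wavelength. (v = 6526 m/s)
λ = v/f = 418.1 m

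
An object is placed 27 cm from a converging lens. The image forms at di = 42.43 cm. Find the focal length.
1/f = 1/do + 1/di → f = 16.5 cm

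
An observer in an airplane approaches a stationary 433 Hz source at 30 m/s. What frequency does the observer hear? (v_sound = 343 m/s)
f_obs = f·(v + v_o)/v = 470.9 Hz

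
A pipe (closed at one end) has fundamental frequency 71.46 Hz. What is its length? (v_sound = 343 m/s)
L = v/(4f₁) = 1.2 m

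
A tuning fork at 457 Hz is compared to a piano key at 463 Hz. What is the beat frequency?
6 Hz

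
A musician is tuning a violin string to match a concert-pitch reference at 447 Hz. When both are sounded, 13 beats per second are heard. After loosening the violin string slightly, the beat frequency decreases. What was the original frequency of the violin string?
460 Hz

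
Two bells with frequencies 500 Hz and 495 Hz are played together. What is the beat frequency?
5 Hz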